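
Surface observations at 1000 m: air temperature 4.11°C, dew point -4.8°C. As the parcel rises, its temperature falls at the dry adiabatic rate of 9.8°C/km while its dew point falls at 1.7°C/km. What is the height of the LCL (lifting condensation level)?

T and T_d converge at 9.8 − 1.7 = 8.1°C per km
Height above start = (4.11 − (-4.8)) / 8.1 = 1.1 km
LCL altitude = 1000 m + 1100 m = 2100 m

2100 m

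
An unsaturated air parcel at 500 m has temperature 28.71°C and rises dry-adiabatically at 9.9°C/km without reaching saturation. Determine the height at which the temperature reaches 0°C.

Height above start = (28.71 − 0) / 9.9 = 2.9 km
Altitude = 500 m + 2900 m = 3400 m

3400 m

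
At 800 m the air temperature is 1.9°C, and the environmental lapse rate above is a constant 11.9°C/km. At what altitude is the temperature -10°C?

1800 m

Height above start = (1.9 − (-10)) / 11.9 = 1 km
Altitude = 800 m + 1000 m = 1800 m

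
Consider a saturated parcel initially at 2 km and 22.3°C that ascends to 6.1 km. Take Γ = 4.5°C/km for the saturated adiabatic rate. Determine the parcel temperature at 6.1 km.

3.85°C

From 2000 m to 6100 m (saturated adiabatic): cools by 4.5 × 4.1 = 18.45°C, giving 3.85°C.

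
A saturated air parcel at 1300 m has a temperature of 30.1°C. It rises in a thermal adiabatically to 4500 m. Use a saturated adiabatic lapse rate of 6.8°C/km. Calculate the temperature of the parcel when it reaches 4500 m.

1300 → 4500 m (saturated adiabatic, 6.8°C/km): ΔT = -6.8 × 3.2 = -21.76°C → T = 8.34°C

8.34°C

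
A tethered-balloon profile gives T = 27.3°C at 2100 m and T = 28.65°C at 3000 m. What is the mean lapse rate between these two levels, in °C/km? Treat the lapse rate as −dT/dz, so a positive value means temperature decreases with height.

-1.5°C/km

Γ = −ΔT/Δz = (27.3 − 28.65) / (3000 − 2100) m
  = -1.35°C / 0.9 km = -1.5°C/km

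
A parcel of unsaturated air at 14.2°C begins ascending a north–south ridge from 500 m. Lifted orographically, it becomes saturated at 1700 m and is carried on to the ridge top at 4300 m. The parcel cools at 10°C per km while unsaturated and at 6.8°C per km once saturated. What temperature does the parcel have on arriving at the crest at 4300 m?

-15.48°C

Dry to 1700 m: -10 × 1.2 km = -12°C, so T = 2.2°C.
Saturated to 4300 m: -6.8 × 2.6 km = -17.68°C, so T = -15.48°C.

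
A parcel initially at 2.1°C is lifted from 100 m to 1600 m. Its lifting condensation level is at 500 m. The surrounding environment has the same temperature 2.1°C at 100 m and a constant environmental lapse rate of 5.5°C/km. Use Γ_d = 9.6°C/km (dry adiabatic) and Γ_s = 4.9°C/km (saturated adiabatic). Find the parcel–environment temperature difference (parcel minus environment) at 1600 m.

Parcel:
  100–500 m, dry: Δz = 0.4 km ⇒ ΔT = -3.84°C; T = -1.74°C
  500–1600 m, saturated: Δz = 1.1 km ⇒ ΔT = -5.39°C; T = -7.13°C
Environment:
  100–1600 m, environment: Δz = 1.5 km ⇒ ΔT = -8.25°C; T = -6.15°C
T_parcel − T_env = -7.13 − (-6.15) = -0.98°C

-0.98°C (parcel cooler than environment)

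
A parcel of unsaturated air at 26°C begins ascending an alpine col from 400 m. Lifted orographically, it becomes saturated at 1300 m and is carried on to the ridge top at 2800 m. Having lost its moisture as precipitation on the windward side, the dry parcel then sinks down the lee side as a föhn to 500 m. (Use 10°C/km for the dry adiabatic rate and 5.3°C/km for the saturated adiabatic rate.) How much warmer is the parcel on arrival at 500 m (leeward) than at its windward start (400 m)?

From 400 m to 1300 m (dry): cools by 10 × 0.9 = 9°C, giving 17°C.
From 1300 m to 2800 m (saturated): cools by 5.3 × 1.5 = 7.95°C, giving 9.05°C.
From 2800 m to 500 m (dry descent): warms by 10 × 2.3 = 23°C, giving 32.05°C.
Net change vs windward start: 32.05 − 26 = +6.05°C

+6.05°C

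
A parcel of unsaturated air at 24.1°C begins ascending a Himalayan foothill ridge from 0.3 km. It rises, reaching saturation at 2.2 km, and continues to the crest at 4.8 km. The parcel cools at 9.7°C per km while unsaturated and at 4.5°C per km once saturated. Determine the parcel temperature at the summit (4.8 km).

Dry to 2200 m: -9.7 × 1.9 km = -18.43°C, so T = 5.67°C.
Saturated to 4800 m: -4.5 × 2.6 km = -11.7°C, so T = -6.03°C.

-6.03°C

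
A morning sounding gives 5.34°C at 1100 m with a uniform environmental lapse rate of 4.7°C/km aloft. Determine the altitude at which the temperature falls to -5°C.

3300 m

Height above start = (5.34 − (-5)) / 4.7 = 2.2 km
Altitude = 1100 m + 2200 m = 3300 m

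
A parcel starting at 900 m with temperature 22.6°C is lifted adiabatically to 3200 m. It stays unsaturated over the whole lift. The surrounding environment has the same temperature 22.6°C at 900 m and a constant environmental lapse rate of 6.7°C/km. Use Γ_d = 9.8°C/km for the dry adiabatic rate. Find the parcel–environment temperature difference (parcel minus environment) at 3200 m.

-7.13°C (parcel cooler than environment)

Parcel:
  Dry to 3200 m: -9.8 × 2.3 km = -22.54°C, so T = 0.06°C.
Environment:
  Environment to 3200 m: -6.7 × 2.3 km = -15.41°C, so T = 7.19°C.
T_parcel − T_env = 0.06 − 7.19 = -7.13°C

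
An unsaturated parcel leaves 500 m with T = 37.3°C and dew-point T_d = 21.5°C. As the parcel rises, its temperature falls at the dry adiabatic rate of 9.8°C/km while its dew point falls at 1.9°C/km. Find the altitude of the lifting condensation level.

2500 m

T and T_d converge at 9.8 − 1.9 = 7.9°C per km
Height above start = (37.3 − 21.5) / 7.9 = 2 km
LCL altitude = 500 m + 2000 m = 2500 m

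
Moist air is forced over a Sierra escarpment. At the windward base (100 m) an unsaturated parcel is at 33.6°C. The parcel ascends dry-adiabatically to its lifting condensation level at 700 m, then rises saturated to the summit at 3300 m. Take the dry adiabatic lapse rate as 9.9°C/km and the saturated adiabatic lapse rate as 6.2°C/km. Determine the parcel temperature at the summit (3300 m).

11.54°C

100–700 m, dry: Δz = 0.6 km ⇒ ΔT = -5.94°C; T = 27.66°C
700–3300 m, saturated: Δz = 2.6 km ⇒ ΔT = -16.12°C; T = 11.54°C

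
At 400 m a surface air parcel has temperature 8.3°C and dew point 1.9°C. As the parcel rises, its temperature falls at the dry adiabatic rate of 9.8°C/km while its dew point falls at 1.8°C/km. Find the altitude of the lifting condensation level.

1200 m

T and T_d converge at 9.8 − 1.8 = 8°C per km
Height above start = (8.3 − 1.9) / 8 = 0.8 km
LCL altitude = 400 m + 800 m = 1200 m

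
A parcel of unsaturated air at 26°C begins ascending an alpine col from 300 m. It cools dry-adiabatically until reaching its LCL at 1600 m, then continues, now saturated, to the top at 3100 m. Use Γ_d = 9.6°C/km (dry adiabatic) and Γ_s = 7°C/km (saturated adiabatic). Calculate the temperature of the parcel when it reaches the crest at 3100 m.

From 300 m to 1600 m (dry): cools by 9.6 × 1.3 = 12.48°C, giving 13.52°C.
From 1600 m to 3100 m (saturated): cools by 7 × 1.5 = 10.5°C, giving 3.02°C.

3.02°C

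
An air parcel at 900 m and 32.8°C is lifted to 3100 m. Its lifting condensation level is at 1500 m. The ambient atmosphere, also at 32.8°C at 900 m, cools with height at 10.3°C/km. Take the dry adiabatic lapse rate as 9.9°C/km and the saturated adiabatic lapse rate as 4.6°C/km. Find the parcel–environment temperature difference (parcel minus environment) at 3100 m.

Parcel:
  900–1500 m, dry: Δz = 0.6 km ⇒ ΔT = -5.94°C; T = 26.86°C
  1500–3100 m, saturated: Δz = 1.6 km ⇒ ΔT = -7.36°C; T = 19.5°C
Environment:
  900–3100 m, environment: Δz = 2.2 km ⇒ ΔT = -22.66°C; T = 10.14°C
T_parcel − T_env = 19.5 − 10.14 = +9.36°C

+9.36°C (parcel warmer than environment)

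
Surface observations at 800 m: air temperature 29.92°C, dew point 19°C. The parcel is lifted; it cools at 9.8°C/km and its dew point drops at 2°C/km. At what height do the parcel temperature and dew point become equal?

2200 m

T and T_d converge at 9.8 − 2 = 7.8°C per km
Height above start = (29.92 − 19) / 7.8 = 1.4 km
LCL altitude = 800 m + 1400 m = 2200 m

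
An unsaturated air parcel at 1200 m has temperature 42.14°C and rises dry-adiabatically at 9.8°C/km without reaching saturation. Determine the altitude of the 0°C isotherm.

Height above start = (42.14 − 0) / 9.8 = 4.3 km
Altitude = 1200 m + 4300 m = 5500 m

5500 m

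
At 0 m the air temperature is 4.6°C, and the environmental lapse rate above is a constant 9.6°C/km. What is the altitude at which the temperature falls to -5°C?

Height above start = (4.6 − (-5)) / 9.6 = 1 km
Altitude = 0 m + 1000 m = 1000 m

1000 m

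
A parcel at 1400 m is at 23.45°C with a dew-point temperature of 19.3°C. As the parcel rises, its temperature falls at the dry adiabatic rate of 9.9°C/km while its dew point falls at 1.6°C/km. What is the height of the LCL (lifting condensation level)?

T and T_d converge at 9.9 − 1.6 = 8.3°C per km
Height above start = (23.45 − 19.3) / 8.3 = 0.5 km
LCL altitude = 1400 m + 500 m = 1900 m

1900 m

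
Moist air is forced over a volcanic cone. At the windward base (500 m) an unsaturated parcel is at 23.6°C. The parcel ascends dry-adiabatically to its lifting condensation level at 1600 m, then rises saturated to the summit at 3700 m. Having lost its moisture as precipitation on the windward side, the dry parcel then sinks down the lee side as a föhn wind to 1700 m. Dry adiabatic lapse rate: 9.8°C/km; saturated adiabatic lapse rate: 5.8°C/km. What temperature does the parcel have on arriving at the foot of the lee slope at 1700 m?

500–1600 m, dry: Δz = 1.1 km ⇒ ΔT = -10.78°C; T = 12.82°C
1600–3700 m, saturated: Δz = 2.1 km ⇒ ΔT = -12.18°C; T = 0.64°C
3700–1700 m, dry descent: Δz = 2 km ⇒ ΔT = +19.6°C; T = 20.24°C

20.24°C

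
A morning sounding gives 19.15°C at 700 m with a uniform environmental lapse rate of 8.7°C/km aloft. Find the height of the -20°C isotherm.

Height above start = (19.15 − (-20)) / 8.7 = 4.5 km
Altitude = 700 m + 4500 m = 5200 m

5200 m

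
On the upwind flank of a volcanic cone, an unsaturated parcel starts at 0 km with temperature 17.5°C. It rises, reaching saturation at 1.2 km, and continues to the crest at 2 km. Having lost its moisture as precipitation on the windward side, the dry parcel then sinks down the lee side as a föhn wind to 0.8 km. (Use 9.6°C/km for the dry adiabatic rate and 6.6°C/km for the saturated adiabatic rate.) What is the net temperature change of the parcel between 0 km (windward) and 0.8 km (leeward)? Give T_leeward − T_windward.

-5.28°C

Dry to 1200 m: -9.6 × 1.2 km = -11.52°C, so T = 5.98°C.
Saturated to 2000 m: -6.6 × 0.8 km = -5.28°C, so T = 0.7°C.
Dry descent to 800 m: +9.6 × 1.2 km = +11.52°C, so T = 12.22°C.
Net change vs windward start: 12.22 − 17.5 = -5.28°C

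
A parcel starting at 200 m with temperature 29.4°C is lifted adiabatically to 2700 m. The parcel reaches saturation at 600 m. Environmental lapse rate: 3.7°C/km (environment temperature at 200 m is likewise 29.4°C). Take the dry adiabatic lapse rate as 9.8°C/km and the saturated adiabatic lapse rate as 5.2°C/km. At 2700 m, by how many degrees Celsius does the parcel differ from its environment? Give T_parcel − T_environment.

Parcel:
  200–600 m, dry: Δz = 0.4 km ⇒ ΔT = -3.92°C; T = 25.48°C
  600–2700 m, saturated: Δz = 2.1 km ⇒ ΔT = -10.92°C; T = 14.56°C
Environment:
  200–2700 m, environment: Δz = 2.5 km ⇒ ΔT = -9.25°C; T = 20.15°C
T_parcel − T_env = 14.56 − 20.15 = -5.59°C

-5.59°C (parcel cooler than environment)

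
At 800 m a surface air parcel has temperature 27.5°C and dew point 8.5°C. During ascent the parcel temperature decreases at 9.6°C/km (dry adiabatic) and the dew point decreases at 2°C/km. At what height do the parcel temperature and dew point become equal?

T and T_d converge at 9.6 − 2 = 7.6°C per km
Height above start = (27.5 − 8.5) / 7.6 = 2.5 km
LCL altitude = 800 m + 2500 m = 3300 m

3300 m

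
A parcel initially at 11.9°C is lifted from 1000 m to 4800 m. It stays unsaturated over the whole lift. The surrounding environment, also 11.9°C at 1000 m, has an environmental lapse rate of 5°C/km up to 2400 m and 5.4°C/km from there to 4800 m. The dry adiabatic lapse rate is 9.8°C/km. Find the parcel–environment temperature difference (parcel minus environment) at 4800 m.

-17.28°C (parcel cooler than environment)

Parcel:
  1000 → 4800 m (dry, 9.8°C/km): ΔT = -9.8 × 3.8 = -37.24°C → T = -25.34°C
Environment:
  1000 → 2400 m (environment, lower layer, 5°C/km): ΔT = -5 × 1.4 = -7°C → T = 4.9°C
  2400 → 4800 m (environment, upper layer, 5.4°C/km): ΔT = -5.4 × 2.4 = -12.96°C → T = -8.06°C
T_parcel − T_env = -25.34 − (-8.06) = -17.28°C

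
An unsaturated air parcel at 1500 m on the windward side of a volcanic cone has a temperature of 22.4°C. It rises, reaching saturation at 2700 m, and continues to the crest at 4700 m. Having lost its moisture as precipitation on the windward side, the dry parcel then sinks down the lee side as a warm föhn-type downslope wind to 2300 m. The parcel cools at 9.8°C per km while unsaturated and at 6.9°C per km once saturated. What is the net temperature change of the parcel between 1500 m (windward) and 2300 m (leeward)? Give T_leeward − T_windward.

-2.04°C

1500 → 2700 m (dry, 9.8°C/km): ΔT = -9.8 × 1.2 = -11.76°C → T = 10.64°C
2700 → 4700 m (saturated, 6.9°C/km): ΔT = -6.9 × 2 = -13.8°C → T = -3.16°C
4700 → 2300 m (dry descent, 9.8°C/km): ΔT = +9.8 × 2.4 = +23.52°C → T = 20.36°C
Net change vs windward start: 20.36 − 22.4 = -2.04°C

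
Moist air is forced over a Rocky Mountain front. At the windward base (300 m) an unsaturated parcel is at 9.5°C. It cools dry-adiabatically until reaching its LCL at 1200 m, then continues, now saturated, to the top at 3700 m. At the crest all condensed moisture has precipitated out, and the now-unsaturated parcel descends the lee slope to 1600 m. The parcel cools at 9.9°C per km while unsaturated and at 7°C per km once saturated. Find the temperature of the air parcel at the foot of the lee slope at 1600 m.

300–1200 m, dry: Δz = 0.9 km ⇒ ΔT = -8.91°C; T = 0.59°C
1200–3700 m, saturated: Δz = 2.5 km ⇒ ΔT = -17.5°C; T = -16.91°C
3700–1600 m, dry descent: Δz = 2.1 km ⇒ ΔT = +20.79°C; T = 3.88°C

3.88°C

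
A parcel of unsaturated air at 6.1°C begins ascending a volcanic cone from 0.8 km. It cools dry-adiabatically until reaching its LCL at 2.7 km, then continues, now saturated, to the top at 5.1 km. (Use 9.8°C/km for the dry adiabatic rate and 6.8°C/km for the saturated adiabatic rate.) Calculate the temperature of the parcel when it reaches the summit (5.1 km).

From 800 m to 2700 m (dry): cools by 9.8 × 1.9 = 18.62°C, giving -12.52°C.
From 2700 m to 5100 m (saturated): cools by 6.8 × 2.4 = 16.32°C, giving -28.84°C.

-28.84°C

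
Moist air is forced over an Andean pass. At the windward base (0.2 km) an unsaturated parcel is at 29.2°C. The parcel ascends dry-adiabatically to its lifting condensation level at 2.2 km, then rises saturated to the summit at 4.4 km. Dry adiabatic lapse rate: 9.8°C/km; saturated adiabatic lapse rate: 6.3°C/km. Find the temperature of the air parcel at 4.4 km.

-4.26°C

Dry to 2200 m: -9.8 × 2 km = -19.6°C, so T = 9.6°C.
Saturated to 4400 m: -6.3 × 2.2 km = -13.86°C, so T = -4.26°C.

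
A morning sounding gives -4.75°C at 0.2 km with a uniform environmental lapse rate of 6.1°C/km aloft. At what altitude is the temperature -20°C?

Height above start = (-4.75 − (-20)) / 6.1 = 2.5 km
Altitude = 200 m + 2500 m = 2700 m

2.7 km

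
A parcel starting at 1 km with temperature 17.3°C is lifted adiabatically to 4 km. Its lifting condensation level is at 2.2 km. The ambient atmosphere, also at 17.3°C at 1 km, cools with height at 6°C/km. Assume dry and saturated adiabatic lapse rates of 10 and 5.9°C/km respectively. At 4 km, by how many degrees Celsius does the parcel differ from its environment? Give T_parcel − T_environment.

Parcel:
  1000 → 2200 m (dry, 10°C/km): ΔT = -10 × 1.2 = -12°C → T = 5.3°C
  2200 → 4000 m (saturated, 5.9°C/km): ΔT = -5.9 × 1.8 = -10.62°C → T = -5.32°C
Environment:
  1000 → 4000 m (environment, 6°C/km): ΔT = -6 × 3 = -18°C → T = -0.7°C
T_parcel − T_env = -5.32 − (-0.7) = -4.62°C

-4.62°C (parcel cooler than environment)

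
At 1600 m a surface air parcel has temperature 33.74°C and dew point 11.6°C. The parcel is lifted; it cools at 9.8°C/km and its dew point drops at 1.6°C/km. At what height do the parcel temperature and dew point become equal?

4300 m

T and T_d converge at 9.8 − 1.6 = 8.2°C per km
Height above start = (33.74 − 11.6) / 8.2 = 2.7 km
LCL altitude = 1600 m + 2700 m = 4300 m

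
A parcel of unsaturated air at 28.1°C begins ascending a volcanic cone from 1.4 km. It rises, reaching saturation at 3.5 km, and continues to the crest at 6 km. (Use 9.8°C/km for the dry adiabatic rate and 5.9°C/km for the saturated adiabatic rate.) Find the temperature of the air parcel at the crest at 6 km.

1400 → 3500 m (dry, 9.8°C/km): ΔT = -9.8 × 2.1 = -20.58°C → T = 7.52°C
3500 → 6000 m (saturated, 5.9°C/km): ΔT = -5.9 × 2.5 = -14.75°C → T = -7.23°C

-7.23°C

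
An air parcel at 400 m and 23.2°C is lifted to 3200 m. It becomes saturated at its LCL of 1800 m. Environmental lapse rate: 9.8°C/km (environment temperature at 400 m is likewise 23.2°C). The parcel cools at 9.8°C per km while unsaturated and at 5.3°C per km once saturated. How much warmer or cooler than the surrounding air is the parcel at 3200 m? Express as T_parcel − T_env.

Parcel:
  400–1800 m, dry: Δz = 1.4 km ⇒ ΔT = -13.72°C; T = 9.48°C
  1800–3200 m, saturated: Δz = 1.4 km ⇒ ΔT = -7.42°C; T = 2.06°C
Environment:
  400–3200 m, environment: Δz = 2.8 km ⇒ ΔT = -27.44°C; T = -4.24°C
T_parcel − T_env = 2.06 − (-4.24) = +6.3°C

+6.3°C (parcel warmer than environment)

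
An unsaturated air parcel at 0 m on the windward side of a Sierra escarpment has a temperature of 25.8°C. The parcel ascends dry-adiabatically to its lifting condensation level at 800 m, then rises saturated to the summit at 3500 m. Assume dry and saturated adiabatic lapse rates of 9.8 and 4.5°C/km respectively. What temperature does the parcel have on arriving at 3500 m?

From 0 m to 800 m (dry): cools by 9.8 × 0.8 = 7.84°C, giving 17.96°C.
From 800 m to 3500 m (saturated): cools by 4.5 × 2.7 = 12.15°C, giving 5.81°C.

5.81°C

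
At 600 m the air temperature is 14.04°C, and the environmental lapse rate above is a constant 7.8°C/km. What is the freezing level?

2400 m

Height above start = (14.04 − 0) / 7.8 = 1.8 km
Altitude = 600 m + 1800 m = 2400 m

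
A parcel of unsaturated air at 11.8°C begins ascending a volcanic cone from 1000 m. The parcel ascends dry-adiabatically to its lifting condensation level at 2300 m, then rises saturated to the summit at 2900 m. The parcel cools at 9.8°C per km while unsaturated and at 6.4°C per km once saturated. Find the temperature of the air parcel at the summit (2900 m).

-4.78°C

Dry to 2300 m: -9.8 × 1.3 km = -12.74°C, so T = -0.94°C.
Saturated to 2900 m: -6.4 × 0.6 km = -3.84°C, so T = -4.78°C.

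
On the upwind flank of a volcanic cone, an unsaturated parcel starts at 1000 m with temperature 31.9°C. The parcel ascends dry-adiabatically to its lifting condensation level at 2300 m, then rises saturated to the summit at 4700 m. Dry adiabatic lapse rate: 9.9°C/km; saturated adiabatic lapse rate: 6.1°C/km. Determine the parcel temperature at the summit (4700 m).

4.39°C

Dry to 2300 m: -9.9 × 1.3 km = -12.87°C, so T = 19.03°C.
Saturated to 4700 m: -6.1 × 2.4 km = -14.64°C, so T = 4.39°C.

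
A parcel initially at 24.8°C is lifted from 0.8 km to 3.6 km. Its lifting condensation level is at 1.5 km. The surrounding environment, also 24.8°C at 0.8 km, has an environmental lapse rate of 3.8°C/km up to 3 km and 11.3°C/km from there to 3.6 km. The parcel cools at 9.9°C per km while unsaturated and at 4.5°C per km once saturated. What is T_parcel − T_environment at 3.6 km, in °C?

-1.24°C (parcel cooler than environment)

Parcel:
  800–1500 m, dry: Δz = 0.7 km ⇒ ΔT = -6.93°C; T = 17.87°C
  1500–3600 m, saturated: Δz = 2.1 km ⇒ ΔT = -9.45°C; T = 8.42°C
Environment:
  800–3000 m, environment, lower layer: Δz = 2.2 km ⇒ ΔT = -8.36°C; T = 16.44°C
  3000–3600 m, environment, upper layer: Δz = 0.6 km ⇒ ΔT = -6.78°C; T = 9.66°C
T_parcel − T_env = 8.42 − 9.66 = -1.24°C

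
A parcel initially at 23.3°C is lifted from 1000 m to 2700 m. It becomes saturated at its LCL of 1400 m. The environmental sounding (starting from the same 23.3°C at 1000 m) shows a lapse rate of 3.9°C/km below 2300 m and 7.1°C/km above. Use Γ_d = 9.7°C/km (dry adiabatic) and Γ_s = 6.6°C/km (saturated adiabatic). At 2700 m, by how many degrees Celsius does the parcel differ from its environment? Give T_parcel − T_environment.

Parcel:
  1000–1400 m, dry: Δz = 0.4 km ⇒ ΔT = -3.88°C; T = 19.42°C
  1400–2700 m, saturated: Δz = 1.3 km ⇒ ΔT = -8.58°C; T = 10.84°C
Environment:
  1000–2300 m, environment, lower layer: Δz = 1.3 km ⇒ ΔT = -5.07°C; T = 18.23°C
  2300–2700 m, environment, upper layer: Δz = 0.4 km ⇒ ΔT = -2.84°C; T = 15.39°C
T_parcel − T_env = 10.84 − 15.39 = -4.55°C

-4.55°C (parcel cooler than environment)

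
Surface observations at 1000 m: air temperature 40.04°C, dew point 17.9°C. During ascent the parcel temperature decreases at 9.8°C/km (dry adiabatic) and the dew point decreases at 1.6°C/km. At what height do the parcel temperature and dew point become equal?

3700 m

T and T_d converge at 9.8 − 1.6 = 8.2°C per km
Height above start = (40.04 − 17.9) / 8.2 = 2.7 km
LCL altitude = 1000 m + 2700 m = 3700 m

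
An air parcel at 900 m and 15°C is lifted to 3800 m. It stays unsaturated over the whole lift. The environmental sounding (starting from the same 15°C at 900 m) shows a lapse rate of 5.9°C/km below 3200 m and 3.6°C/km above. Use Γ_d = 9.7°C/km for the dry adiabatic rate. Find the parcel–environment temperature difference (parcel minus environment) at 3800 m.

-12.4°C (parcel cooler than environment)

Parcel:
  900–3800 m, dry: Δz = 2.9 km ⇒ ΔT = -28.13°C; T = -13.13°C
Environment:
  900–3200 m, environment, lower layer: Δz = 2.3 km ⇒ ΔT = -13.57°C; T = 1.43°C
  3200–3800 m, environment, upper layer: Δz = 0.6 km ⇒ ΔT = -2.16°C; T = -0.73°C
T_parcel − T_env = -13.13 − (-0.73) = -12.4°C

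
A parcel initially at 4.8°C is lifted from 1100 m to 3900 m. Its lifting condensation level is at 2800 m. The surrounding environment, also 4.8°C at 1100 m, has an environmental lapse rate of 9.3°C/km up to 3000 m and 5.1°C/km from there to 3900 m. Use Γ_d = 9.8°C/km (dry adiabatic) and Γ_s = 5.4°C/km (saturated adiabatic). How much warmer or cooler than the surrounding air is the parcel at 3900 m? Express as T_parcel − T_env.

Parcel:
  1100 → 2800 m (dry, 9.8°C/km): ΔT = -9.8 × 1.7 = -16.66°C → T = -11.86°C
  2800 → 3900 m (saturated, 5.4°C/km): ΔT = -5.4 × 1.1 = -5.94°C → T = -17.8°C
Environment:
  1100 → 3000 m (environment, lower layer, 9.3°C/km): ΔT = -9.3 × 1.9 = -17.67°C → T = -12.87°C
  3000 → 3900 m (environment, upper layer, 5.1°C/km): ΔT = -5.1 × 0.9 = -4.59°C → T = -17.46°C
T_parcel − T_env = -17.8 − (-17.46) = -0.34°C

-0.34°C (parcel cooler than environment)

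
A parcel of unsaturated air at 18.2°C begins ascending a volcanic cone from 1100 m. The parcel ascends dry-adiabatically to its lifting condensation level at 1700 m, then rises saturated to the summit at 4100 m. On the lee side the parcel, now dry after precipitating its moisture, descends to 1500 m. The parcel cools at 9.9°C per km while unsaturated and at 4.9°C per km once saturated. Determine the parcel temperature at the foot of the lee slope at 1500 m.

26.24°C

1100 → 1700 m (dry, 9.9°C/km): ΔT = -9.9 × 0.6 = -5.94°C → T = 12.26°C
1700 → 4100 m (saturated, 4.9°C/km): ΔT = -4.9 × 2.4 = -11.76°C → T = 0.5°C
4100 → 1500 m (dry descent, 9.9°C/km): ΔT = +9.9 × 2.6 = +25.74°C → T = 26.24°C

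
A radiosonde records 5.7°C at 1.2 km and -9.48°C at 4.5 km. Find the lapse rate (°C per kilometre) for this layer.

Γ = −ΔT/Δz = (5.7 − (-9.48)) / (4500 − 1200) m
  = 15.18°C / 3.3 km = 4.6°C/km

4.6°C/km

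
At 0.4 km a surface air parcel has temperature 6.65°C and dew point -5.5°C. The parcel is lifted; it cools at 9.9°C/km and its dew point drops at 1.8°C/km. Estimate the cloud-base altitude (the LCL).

T and T_d converge at 9.9 − 1.8 = 8.1°C per km
Height above start = (6.65 − (-5.5)) / 8.1 = 1.5 km
LCL altitude = 400 m + 1500 m = 1900 m

1.9 km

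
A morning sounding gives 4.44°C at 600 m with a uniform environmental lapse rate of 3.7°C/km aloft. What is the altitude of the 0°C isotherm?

1800 m

Height above start = (4.44 − 0) / 3.7 = 1.2 km
Altitude = 600 m + 1200 m = 1800 m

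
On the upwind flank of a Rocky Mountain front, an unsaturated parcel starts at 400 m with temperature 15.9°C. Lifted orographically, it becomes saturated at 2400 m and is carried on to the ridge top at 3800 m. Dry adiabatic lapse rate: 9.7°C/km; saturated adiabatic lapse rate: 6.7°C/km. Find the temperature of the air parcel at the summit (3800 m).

-12.88°C

400 → 2400 m (dry, 9.7°C/km): ΔT = -9.7 × 2 = -19.4°C → T = -3.5°C
2400 → 3800 m (saturated, 6.7°C/km): ΔT = -6.7 × 1.4 = -9.38°C → T = -12.88°C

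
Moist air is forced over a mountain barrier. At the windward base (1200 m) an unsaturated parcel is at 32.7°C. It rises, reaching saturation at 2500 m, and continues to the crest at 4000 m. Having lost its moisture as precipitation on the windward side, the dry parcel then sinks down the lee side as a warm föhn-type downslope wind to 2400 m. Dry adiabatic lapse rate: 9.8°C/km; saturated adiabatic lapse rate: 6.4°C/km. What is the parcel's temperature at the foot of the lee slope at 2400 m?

26.04°C

From 1200 m to 2500 m (dry): cools by 9.8 × 1.3 = 12.74°C, giving 19.96°C.
From 2500 m to 4000 m (saturated): cools by 6.4 × 1.5 = 9.6°C, giving 10.36°C.
From 4000 m to 2400 m (dry descent): warms by 9.8 × 1.6 = 15.68°C, giving 26.04°C.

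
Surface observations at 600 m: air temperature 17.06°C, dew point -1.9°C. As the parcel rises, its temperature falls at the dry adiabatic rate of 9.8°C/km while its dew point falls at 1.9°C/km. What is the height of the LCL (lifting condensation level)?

T and T_d converge at 9.8 − 1.9 = 7.9°C per km
Height above start = (17.06 − (-1.9)) / 7.9 = 2.4 km
LCL altitude = 600 m + 2400 m = 3000 m

3000 m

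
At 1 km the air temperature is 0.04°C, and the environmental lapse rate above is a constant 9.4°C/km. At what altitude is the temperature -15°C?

2.6 km

Height above start = (0.04 − (-15)) / 9.4 = 1.6 km
Altitude = 1000 m + 1600 m = 2600 m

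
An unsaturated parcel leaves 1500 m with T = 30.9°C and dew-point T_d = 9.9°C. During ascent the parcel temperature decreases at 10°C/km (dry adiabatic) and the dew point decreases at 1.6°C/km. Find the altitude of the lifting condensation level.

T and T_d converge at 10 − 1.6 = 8.4°C per km
Height above start = (30.9 − 9.9) / 8.4 = 2.5 km
LCL altitude = 1500 m + 2500 m = 4000 m

4000 m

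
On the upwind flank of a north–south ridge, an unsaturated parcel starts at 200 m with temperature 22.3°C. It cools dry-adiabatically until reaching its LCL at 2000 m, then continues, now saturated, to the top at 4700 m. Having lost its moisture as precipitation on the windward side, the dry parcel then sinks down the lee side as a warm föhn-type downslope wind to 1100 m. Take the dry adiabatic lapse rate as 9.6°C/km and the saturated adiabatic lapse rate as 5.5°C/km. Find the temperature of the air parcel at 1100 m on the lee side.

24.73°C

200–2000 m, dry: Δz = 1.8 km ⇒ ΔT = -17.28°C; T = 5.02°C
2000–4700 m, saturated: Δz = 2.7 km ⇒ ΔT = -14.85°C; T = -9.83°C
4700–1100 m, dry descent: Δz = 3.6 km ⇒ ΔT = +34.56°C; T = 24.73°C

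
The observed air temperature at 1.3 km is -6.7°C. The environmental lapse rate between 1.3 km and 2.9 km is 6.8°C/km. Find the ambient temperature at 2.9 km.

-17.58°C

1300–2900 m, environmental: Δz = 1.6 km ⇒ ΔT = -10.88°C; T = -17.58°C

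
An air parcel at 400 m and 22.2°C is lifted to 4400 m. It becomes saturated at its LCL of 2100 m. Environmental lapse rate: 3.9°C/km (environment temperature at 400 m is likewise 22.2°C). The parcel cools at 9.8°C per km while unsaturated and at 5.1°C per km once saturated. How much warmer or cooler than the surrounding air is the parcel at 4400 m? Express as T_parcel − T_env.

Parcel:
  Dry to 2100 m: -9.8 × 1.7 km = -16.66°C, so T = 5.54°C.
  Saturated to 4400 m: -5.1 × 2.3 km = -11.73°C, so T = -6.19°C.
Environment:
  Environment to 4400 m: -3.9 × 4 km = -15.6°C, so T = 6.6°C.
T_parcel − T_env = -6.19 − 6.6 = -12.79°C

-12.79°C (parcel cooler than environment)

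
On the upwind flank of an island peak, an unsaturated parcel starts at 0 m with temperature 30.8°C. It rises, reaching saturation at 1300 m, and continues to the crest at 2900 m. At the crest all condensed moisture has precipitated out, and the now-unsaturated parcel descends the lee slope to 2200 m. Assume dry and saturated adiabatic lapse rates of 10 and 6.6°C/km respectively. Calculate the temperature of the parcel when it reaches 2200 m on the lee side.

14.24°C

0 → 1300 m (dry, 10°C/km): ΔT = -10 × 1.3 = -13°C → T = 17.8°C
1300 → 2900 m (saturated, 6.6°C/km): ΔT = -6.6 × 1.6 = -10.56°C → T = 7.24°C
2900 → 2200 m (dry descent, 10°C/km): ΔT = +10 × 0.7 = +7°C → T = 14.24°C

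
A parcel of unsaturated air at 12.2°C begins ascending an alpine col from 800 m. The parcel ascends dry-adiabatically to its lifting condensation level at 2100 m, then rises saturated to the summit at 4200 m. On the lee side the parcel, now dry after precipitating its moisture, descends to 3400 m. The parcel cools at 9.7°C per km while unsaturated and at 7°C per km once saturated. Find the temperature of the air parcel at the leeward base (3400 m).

-7.35°C

800 → 2100 m (dry, 9.7°C/km): ΔT = -9.7 × 1.3 = -12.61°C → T = -0.41°C
2100 → 4200 m (saturated, 7°C/km): ΔT = -7 × 2.1 = -14.7°C → T = -15.11°C
4200 → 3400 m (dry descent, 9.7°C/km): ΔT = +9.7 × 0.8 = +7.76°C → T = -7.35°C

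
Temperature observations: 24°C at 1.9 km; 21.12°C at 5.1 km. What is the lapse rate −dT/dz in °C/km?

Γ = −ΔT/Δz = (24 − 21.12) / (5100 − 1900) m
  = 2.88°C / 3.2 km = 0.9°C/km

0.9°C/km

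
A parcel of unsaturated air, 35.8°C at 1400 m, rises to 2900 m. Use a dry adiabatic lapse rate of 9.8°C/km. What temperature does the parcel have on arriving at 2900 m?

21.1°C

From 1400 m to 2900 m (dry adiabatic): cools by 9.8 × 1.5 = 14.7°C, giving 21.1°C.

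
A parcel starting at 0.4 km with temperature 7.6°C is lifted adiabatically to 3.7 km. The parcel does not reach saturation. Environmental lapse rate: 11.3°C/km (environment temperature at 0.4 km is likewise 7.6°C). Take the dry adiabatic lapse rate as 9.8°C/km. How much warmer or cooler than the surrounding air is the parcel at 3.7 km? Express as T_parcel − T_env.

Parcel:
  400–3700 m, dry: Δz = 3.3 km ⇒ ΔT = -32.34°C; T = -24.74°C
Environment:
  400–3700 m, environment: Δz = 3.3 km ⇒ ΔT = -37.29°C; T = -29.69°C
T_parcel − T_env = -24.74 − (-29.69) = +4.95°C

+4.95°C (parcel warmer than environment)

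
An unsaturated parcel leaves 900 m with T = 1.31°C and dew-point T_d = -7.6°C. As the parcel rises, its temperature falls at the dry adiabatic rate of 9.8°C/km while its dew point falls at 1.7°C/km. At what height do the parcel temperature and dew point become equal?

2000 m

T and T_d converge at 9.8 − 1.7 = 8.1°C per km
Height above start = (1.31 − (-7.6)) / 8.1 = 1.1 km
LCL altitude = 900 m + 1100 m = 2000 m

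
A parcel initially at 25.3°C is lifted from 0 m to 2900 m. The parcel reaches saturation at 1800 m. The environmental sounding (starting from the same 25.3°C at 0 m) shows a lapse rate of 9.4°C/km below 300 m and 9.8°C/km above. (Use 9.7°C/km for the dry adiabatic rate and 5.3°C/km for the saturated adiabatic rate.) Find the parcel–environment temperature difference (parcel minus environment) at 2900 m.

Parcel:
  Dry to 1800 m: -9.7 × 1.8 km = -17.46°C, so T = 7.84°C.
  Saturated to 2900 m: -5.3 × 1.1 km = -5.83°C, so T = 2.01°C.
Environment:
  Environment, lower layer to 300 m: -9.4 × 0.3 km = -2.82°C, so T = 22.48°C.
  Environment, upper layer to 2900 m: -9.8 × 2.6 km = -25.48°C, so T = -3°C.
T_parcel − T_env = 2.01 − (-3) = +5.01°C

+5.01°C (parcel warmer than environment)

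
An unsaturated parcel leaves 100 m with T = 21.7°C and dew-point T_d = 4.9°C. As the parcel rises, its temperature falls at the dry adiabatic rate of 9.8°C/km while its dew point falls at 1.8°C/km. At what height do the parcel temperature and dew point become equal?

2200 m

T and T_d converge at 9.8 − 1.8 = 8°C per km
Height above start = (21.7 − 4.9) / 8 = 2.1 km
LCL altitude = 100 m + 2100 m = 2200 m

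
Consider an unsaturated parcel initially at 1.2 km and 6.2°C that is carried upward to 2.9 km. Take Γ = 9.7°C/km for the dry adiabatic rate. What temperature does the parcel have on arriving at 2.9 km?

-10.29°C

Dry adiabatic to 2900 m: -9.7 × 1.7 km = -16.49°C, so T = -10.29°C.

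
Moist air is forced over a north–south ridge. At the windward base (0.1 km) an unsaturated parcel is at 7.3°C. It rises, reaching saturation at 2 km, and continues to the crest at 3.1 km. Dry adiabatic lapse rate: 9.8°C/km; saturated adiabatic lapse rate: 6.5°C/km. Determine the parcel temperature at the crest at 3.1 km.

100 → 2000 m (dry, 9.8°C/km): ΔT = -9.8 × 1.9 = -18.62°C → T = -11.32°C
2000 → 3100 m (saturated, 6.5°C/km): ΔT = -6.5 × 1.1 = -7.15°C → T = -18.47°C

-18.47°C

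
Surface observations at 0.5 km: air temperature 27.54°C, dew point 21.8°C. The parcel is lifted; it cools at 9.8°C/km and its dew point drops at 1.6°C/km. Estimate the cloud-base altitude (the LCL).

T and T_d converge at 9.8 − 1.6 = 8.2°C per km
Height above start = (27.54 − 21.8) / 8.2 = 0.7 km
LCL altitude = 500 m + 700 m = 1200 m

1.2 km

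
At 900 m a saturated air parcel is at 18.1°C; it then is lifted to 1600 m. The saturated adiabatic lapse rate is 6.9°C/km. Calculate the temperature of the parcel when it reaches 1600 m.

13.27°C

Saturated adiabatic to 1600 m: -6.9 × 0.7 km = -4.83°C, so T = 13.27°C.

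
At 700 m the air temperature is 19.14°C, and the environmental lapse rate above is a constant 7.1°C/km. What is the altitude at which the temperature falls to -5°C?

Height above start = (19.14 − (-5)) / 7.1 = 3.4 km
Altitude = 700 m + 3400 m = 4100 m

4100 m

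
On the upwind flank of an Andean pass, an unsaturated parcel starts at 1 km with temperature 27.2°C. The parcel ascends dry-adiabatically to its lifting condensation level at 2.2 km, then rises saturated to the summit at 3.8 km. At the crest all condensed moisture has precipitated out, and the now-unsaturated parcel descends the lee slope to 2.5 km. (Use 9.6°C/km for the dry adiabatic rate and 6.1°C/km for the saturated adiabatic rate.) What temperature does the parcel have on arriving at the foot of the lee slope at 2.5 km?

1000 → 2200 m (dry, 9.6°C/km): ΔT = -9.6 × 1.2 = -11.52°C → T = 15.68°C
2200 → 3800 m (saturated, 6.1°C/km): ΔT = -6.1 × 1.6 = -9.76°C → T = 5.92°C
3800 → 2500 m (dry descent, 9.6°C/km): ΔT = +9.6 × 1.3 = +12.48°C → T = 18.4°C

18.4°C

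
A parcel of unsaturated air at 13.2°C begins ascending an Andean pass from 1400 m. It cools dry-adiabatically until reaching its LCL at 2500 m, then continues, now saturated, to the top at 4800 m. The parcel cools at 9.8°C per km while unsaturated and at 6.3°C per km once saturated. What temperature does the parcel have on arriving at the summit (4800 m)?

From 1400 m to 2500 m (dry): cools by 9.8 × 1.1 = 10.78°C, giving 2.42°C.
From 2500 m to 4800 m (saturated): cools by 6.3 × 2.3 = 14.49°C, giving -12.07°C.

-12.07°C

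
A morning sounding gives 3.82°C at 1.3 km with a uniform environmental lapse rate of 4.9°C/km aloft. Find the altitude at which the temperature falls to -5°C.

3.1 km

Height above start = (3.82 − (-5)) / 4.9 = 1.8 km
Altitude = 1300 m + 1800 m = 3100 m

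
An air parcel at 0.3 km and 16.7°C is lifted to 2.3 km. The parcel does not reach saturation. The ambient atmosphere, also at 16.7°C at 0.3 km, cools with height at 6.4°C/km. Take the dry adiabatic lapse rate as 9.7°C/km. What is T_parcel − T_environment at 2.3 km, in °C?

Parcel:
  From 300 m to 2300 m (dry): cools by 9.7 × 2 = 19.4°C, giving -2.7°C.
Environment:
  From 300 m to 2300 m (environment): cools by 6.4 × 2 = 12.8°C, giving 3.9°C.
T_parcel − T_env = -2.7 − 3.9 = -6.6°C

-6.6°C (parcel cooler than environment)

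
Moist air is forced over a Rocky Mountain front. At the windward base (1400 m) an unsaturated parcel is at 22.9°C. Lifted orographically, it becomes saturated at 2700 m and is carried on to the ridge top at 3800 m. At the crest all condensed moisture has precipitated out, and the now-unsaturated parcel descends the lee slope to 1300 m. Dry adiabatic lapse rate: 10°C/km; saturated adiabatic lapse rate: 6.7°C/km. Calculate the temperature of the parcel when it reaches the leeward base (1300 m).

From 1400 m to 2700 m (dry): cools by 10 × 1.3 = 13°C, giving 9.9°C.
From 2700 m to 3800 m (saturated): cools by 6.7 × 1.1 = 7.37°C, giving 2.53°C.
From 3800 m to 1300 m (dry descent): warms by 10 × 2.5 = 25°C, giving 27.53°C.

27.53°C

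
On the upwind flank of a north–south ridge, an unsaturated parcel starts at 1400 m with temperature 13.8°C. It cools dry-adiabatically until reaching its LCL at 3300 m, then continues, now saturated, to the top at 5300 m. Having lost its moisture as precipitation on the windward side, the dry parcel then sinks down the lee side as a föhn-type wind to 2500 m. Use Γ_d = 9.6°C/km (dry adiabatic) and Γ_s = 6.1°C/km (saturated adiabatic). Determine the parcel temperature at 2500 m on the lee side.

10.24°C

1400–3300 m, dry: Δz = 1.9 km ⇒ ΔT = -18.24°C; T = -4.44°C
3300–5300 m, saturated: Δz = 2 km ⇒ ΔT = -12.2°C; T = -16.64°C
5300–2500 m, dry descent: Δz = 2.8 km ⇒ ΔT = +26.88°C; T = 10.24°C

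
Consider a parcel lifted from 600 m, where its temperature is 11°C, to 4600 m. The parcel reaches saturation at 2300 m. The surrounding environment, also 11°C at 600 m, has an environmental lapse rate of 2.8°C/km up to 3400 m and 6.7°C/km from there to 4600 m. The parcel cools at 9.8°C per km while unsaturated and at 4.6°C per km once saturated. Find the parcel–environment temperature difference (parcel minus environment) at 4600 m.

-11.36°C (parcel cooler than environment)

Parcel:
  Dry to 2300 m: -9.8 × 1.7 km = -16.66°C, so T = -5.66°C.
  Saturated to 4600 m: -4.6 × 2.3 km = -10.58°C, so T = -16.24°C.
Environment:
  Environment, lower layer to 3400 m: -2.8 × 2.8 km = -7.84°C, so T = 3.16°C.
  Environment, upper layer to 4600 m: -6.7 × 1.2 km = -8.04°C, so T = -4.88°C.
T_parcel − T_env = -16.24 − (-4.88) = -11.36°C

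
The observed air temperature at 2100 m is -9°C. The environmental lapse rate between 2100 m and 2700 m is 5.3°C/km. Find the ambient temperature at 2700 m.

-12.18°C

2100 → 2700 m (environmental, 5.3°C/km): ΔT = -5.3 × 0.6 = -3.18°C → T = -12.18°C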